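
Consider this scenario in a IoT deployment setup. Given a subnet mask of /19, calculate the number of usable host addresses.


Given: subnet mask /19
Host bits = 32 - 19 = 13
Total addresses = 2^13 = 8192
Usable hosts = 8192 - 2 (network + broadcast) = 8190

8190


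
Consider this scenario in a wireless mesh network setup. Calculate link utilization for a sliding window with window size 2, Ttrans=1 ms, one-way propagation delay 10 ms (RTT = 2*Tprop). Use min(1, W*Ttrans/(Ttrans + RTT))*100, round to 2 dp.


Given: W = 2, Ttrans = 1 ms, RTT = 20 ms (= 2 * Tprop, Tprop = 10 ms)
Cycle time = Ttrans + RTT = 1 + 20 = 21 ms (first packet sent until its ACK returns)
W * Ttrans = 2 * 1 = 2 ms of sending per cycle
W * Ttrans / (Ttrans + RTT) = 2 / 21 = 0.095238
U = min(1, 0.095238) = 0.095238
U% = 9.52%

9.52


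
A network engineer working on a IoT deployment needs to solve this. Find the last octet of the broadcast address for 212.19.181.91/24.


Given: IP = 212.19.181.91, prefix = /24
Host bits = 32 - 24 = 8
Network last octet = 91 AND mask = 0
Host part size = 2^8 - 1 = 255
Broadcast last octet = 0 OR 255 = 255

255


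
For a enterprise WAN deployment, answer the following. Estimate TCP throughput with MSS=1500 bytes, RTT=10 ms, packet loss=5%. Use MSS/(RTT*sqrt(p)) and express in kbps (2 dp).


Given: MSS = 1500 bytes, RTT = 10 ms, loss = 5%
RTT in seconds = 10 / 1000 = 0.01
Loss rate = 5% = 0.05
sqrt(loss) = sqrt(0.05) = 0.223606797750
Throughput (bytes/s) = 1500 / (0.01 * 0.223606797750) = 670820.3932
Throughput (kbps) = 670820.3932 * 8 / 1000 = 5366.563146 -> 5366.56 kbps (2 dp)

5366.56


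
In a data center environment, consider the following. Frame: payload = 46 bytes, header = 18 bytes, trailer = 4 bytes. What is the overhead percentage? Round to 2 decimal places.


Given: payload = 46 B, header = 18 B, trailer = 4 B
Overhead bytes = header + trailer = 18 + 4 = 22
Total frame = payload + overhead = 46 + 22 = 68
Overhead % = 22 / 68 * 100 = 32.3529% -> 32.35% (2 dp)

32.35


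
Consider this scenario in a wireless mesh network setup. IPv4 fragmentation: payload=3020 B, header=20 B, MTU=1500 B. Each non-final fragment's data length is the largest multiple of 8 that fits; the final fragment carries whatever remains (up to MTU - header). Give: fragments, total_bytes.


Max data per non-final fragment = floor((MTU - header)/8)*8 = floor((1500 - 20)/8)*8 = floor(1480/8)*8 = 1480 B
Final fragment needs no 8-byte alignment: it can carry up to MTU - header = 1480 B
Non-final fragments needed = ceil((payload - 1480) / 1480) = ceil(1540/1480) = ceil(1.0405) = 2
Number of fragments = 2 + 1 = 3
Fragment sizes (data): 2 * 1480 B + 60 B (last, 60 <= 1480 OK)
Total bytes sent = payload + n_frags * header = 3020 + 3*20 = 3020 + 60 = 3080 B

3, 3080


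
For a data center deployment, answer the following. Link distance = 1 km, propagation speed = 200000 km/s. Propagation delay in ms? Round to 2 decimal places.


Given: distance = 1 km, speed = 200000 km/s
Delay = distance / speed = 1 / 200000 seconds
Delay in ms = 1 * 1000 / 200000
Delay = 0.0050 ms
Rounded to 2 dp = 0.01 ms

0.01


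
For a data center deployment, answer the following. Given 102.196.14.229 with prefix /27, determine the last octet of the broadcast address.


Given: IP = 102.196.14.229, prefix = /27
Host bits = 32 - 27 = 5
Network last octet = 229 AND mask = 224
Host part size = 2^5 - 1 = 31
Broadcast last octet = 224 OR 31 = 255

255


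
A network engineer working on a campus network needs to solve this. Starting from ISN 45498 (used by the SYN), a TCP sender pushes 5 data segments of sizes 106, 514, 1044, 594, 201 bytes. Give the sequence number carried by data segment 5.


The SYN occupies sequence number ISN = 45498, so the first data byte is ISN + 1 = 45499.
SEQ of data segment i = (ISN + 1) + sum of payload sizes of segments 1..i-1.
Segment 1: SEQ = 45499, payload = 106 bytes
Segment 2: SEQ = 45605, payload = 514 bytes
Segment 3: SEQ = 46119, payload = 1044 bytes
Segment 4: SEQ = 47163, payload = 594 bytes
Segment 5: SEQ = 47757, payload = 201 bytes
SEQ of segment 5 = 45499 + 106 + 514 + 1044 + 594 = 47757

47757


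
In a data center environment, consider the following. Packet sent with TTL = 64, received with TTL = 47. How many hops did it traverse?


Given: initial TTL = 64, received TTL = 47
Hops = initial TTL - received TTL
Hops = 64 - 47 = 17

17


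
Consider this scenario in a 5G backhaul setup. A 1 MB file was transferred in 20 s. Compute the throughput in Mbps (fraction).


Given: file = 1 MB, time = 20 s
File in Mb = 1 * 8 = 8 Mb
Throughput = 8 / 20 Mbps
Throughput = 2/5 Mbps

2/5


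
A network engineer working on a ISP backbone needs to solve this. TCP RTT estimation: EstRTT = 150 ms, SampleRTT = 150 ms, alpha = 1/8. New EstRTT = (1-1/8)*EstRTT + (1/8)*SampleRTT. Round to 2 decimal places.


Given: EstRTT = 150 ms, SampleRTT = 150 ms, alpha = 1/8
New EstRTT = (1 - alpha) * EstRTT + alpha * SampleRTT
(7/8) * 150 = 131.25
(1/8) * 150 = 18.75
New EstRTT = 131.25 + 18.75 = 150 ms -> 150.00 ms (2 dp)

150.00


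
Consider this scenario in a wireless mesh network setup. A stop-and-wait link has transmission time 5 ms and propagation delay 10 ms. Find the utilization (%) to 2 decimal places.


Given: Ttrans = 5 ms, Tprop = 10 ms
RTT = 2 * Tprop = 2 * 10 = 20 ms
U = Ttrans / (Ttrans + RTT)
U = 5 / (5 + 20)
U = 5 / 25 = 0.2
U% = 20.00%

20.00


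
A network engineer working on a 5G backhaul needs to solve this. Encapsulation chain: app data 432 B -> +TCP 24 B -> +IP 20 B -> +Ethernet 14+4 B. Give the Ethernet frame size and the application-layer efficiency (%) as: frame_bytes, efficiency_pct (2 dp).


TCP segment = 432 + 24 = 456 B
IP packet = 456 + 20 = 476 B
Ethernet frame = 476 + 14 + 4 = 494 B
Efficiency = app / frame = 432 / 494 = 0.874494 = 87.4494% -> 87.45% (2 dp)

494, 87.45


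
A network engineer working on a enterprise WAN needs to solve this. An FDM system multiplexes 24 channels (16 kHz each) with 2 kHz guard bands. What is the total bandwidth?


Given: 24 channels, 16 kHz each, guard = 2 kHz
Channel bandwidth = 24 * 16 = 384 kHz
Guard bands = 23 gaps * 2 kHz = 46 kHz
Total = 384 + 46 = 430 kHz

430


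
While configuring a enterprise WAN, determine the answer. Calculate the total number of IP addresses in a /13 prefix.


Given: CIDR prefix /13
Host bits = 32 - 13 = 19
Total addresses = 2^19 = 524288

524288


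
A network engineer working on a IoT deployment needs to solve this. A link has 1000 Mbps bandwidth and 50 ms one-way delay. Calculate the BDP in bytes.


Given: bandwidth = 1000 Mbps, delay = 50 ms
BDP in bits = 1000 * 10^6 * 50 / 1000
BDP in bits = 50000000
BDP in bytes = 50000000 / 8 = 6250000

6250000


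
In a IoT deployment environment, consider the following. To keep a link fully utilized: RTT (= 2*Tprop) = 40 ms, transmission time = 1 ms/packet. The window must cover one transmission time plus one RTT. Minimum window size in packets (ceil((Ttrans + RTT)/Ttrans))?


Given: Ttrans = 1 ms, RTT = 40 ms (= 2 * Tprop, Tprop = 20 ms)
Time until first ACK returns = Ttrans + RTT = 1 + 40 = 41 ms
Need W * Ttrans >= Ttrans + RTT  ->  W >= (Ttrans + RTT) / Ttrans
(Ttrans + RTT) / Ttrans = 41 / 1 = 41
W_min = ceil(41) = 41

41


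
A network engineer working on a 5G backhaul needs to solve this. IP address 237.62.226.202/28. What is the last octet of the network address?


Given: IP = 237.62.226.202, prefix = /28
Subnet mask = 255.255.255.240
Last octet of IP: 202
Last octet of mask: 240
Network last octet = 202 AND 240 = 192

192


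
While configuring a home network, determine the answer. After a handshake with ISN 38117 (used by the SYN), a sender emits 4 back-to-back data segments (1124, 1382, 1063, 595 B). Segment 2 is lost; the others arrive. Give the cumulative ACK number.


SYN uses sequence number 38117; first data byte = ISN + 1 = 38118.
Segment 1: SEQ = 38118, len = 1124 B, covers [38118, 39241]
Segment 2: SEQ = 39242, len = 1382 B, covers [39242, 40623] [LOST]
Segment 3: SEQ = 40624, len = 1063 B, covers [40624, 41686]
Segment 4: SEQ = 41687, len = 595 B, covers [41687, 42281]
In-order data received: bytes [38118, 39241] (segments 1..1).
Segment 2 missing -> gap begins at byte 39242; later segments buffered out of order.
Cumulative ACK = next expected in-order byte = 38118 + 1124 = 39242

39242


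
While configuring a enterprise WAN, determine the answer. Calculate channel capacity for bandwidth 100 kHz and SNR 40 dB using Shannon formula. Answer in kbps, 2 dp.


Given: B = 100 kHz, SNR = 40 dB
SNR linear = 10^(40/10) = 10000
1 + SNR = 10001
log2(10001) = 13.2878566418
C = 100 * 1000 * 13.2878566418 = 1328785.6642 bps
C = 1328.785664 kbps -> 1328.79 kbps (2 dp)

1328.79


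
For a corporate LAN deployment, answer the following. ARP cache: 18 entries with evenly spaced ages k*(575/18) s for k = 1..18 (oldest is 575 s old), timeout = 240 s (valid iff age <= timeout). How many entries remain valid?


Ages are k * 575/18 s for k = 1..18 (spacing = 31.9444 s).
Entry k is valid iff k * 575/18 <= 240 iff k <= 18 * 240 / 575 = 7.5130
n_valid = floor(7.5130) = 7
(n_stale = 18 - 7 = 11)

7


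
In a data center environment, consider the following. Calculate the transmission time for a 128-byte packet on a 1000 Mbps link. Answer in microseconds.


Given: packet = 128 bytes, bandwidth = 1000 Mbps
Packet in bits = 128 * 8 = 1024 bits
Bandwidth = 1000 * 10^6 = 1000000000 bps
Time = 1024 / 1000000000 seconds
Time in us = 1024 * 10^6 / 1000000000 = 1.024

1.024


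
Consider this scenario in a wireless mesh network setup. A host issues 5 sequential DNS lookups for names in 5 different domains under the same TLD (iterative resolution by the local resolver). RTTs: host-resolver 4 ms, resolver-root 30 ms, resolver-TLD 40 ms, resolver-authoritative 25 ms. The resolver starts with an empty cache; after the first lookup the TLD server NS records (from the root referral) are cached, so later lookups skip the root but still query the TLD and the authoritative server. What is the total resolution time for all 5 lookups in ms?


Lookup 1 (cold cache): local + root + TLD + auth = 4 + 30 + 40 + 25 = 99 ms
Lookups 2..5 (TLD NS cached -> skip root; new domain -> still ask TLD and auth): local + TLD + auth = 4 + 40 + 25 = 69 ms each
Remaining 4 lookups: 4 * 69 = 276 ms
Total = 99 + 276 = 375 ms

375


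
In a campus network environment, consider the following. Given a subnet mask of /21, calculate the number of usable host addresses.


Given: subnet mask /21
Host bits = 32 - 21 = 11
Total addresses = 2^11 = 2048
Usable hosts = 2048 - 2 (network + broadcast) = 2046

2046


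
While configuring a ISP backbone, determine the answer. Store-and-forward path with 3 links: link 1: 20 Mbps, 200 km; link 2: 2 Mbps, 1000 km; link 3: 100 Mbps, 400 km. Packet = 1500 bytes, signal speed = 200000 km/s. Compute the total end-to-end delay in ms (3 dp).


Packet = 1500 bytes = 12000 bits. Store-and-forward: sum (t_trans + t_prop) per link.
Link 1: t_trans = 12000/(20*10^6) s = 0.6000 ms; t_prop = 200/200000 s = 1.0000 ms; subtotal = 1.6000 ms
Link 2: t_trans = 12000/(2*10^6) s = 6.0000 ms; t_prop = 1000/200000 s = 5.0000 ms; subtotal = 11.0000 ms
Link 3: t_trans = 12000/(100*10^6) s = 0.1200 ms; t_prop = 400/200000 s = 2.0000 ms; subtotal = 2.1200 ms
End-to-end = 1.6000 + 11.0000 + 2.1200 = 14.7200 ms -> 14.720 ms (3 dp)

14.720


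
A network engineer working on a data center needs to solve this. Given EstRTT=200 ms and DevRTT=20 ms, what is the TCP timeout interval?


Given: EstRTT = 200 ms, DevRTT = 20 ms
Timeout = EstRTT + 4 * DevRTT
4 * DevRTT = 4 * 20 = 80
Timeout = 200 + 80 = 280 ms

280


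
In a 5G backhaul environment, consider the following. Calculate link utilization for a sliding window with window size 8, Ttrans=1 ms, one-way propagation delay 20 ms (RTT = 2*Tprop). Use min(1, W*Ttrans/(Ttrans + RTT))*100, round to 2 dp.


Given: W = 8, Ttrans = 1 ms, RTT = 40 ms (= 2 * Tprop, Tprop = 20 ms)
Cycle time = Ttrans + RTT = 1 + 40 = 41 ms (first packet sent until its ACK returns)
W * Ttrans = 8 * 1 = 8 ms of sending per cycle
W * Ttrans / (Ttrans + RTT) = 8 / 41 = 0.195122
U = min(1, 0.195122) = 0.195122
U% = 19.51%

19.51


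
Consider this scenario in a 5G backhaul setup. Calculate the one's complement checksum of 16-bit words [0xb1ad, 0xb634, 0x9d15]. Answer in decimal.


Given words: [0xb1ad, 0xb634, 0x9d15]
Step 1: Sum all words
Raw sum = 45485 + 46644 + 40213 = 132342
Step 2: Fold carry: (1270 + 2) = 1272
One's complement = ~1272 & 0xFFFF = 64263

64263


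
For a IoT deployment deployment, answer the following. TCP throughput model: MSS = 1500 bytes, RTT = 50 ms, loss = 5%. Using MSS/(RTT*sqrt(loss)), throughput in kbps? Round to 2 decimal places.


Given: MSS = 1500 bytes, RTT = 50 ms, loss = 5%
RTT in seconds = 50 / 1000 = 0.05
Loss rate = 5% = 0.05
sqrt(loss) = sqrt(0.05) = 0.223606797750
Throughput (bytes/s) = 1500 / (0.05 * 0.223606797750) = 134164.0786
Throughput (kbps) = 134164.0786 * 8 / 1000 = 1073.312629 -> 1073.31 kbps (2 dp)

1073.31


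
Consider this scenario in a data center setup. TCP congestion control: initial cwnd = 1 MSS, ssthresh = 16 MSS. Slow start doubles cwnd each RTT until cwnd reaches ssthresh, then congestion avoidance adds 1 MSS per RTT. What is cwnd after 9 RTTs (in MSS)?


RTT 0: cwnd = 1 MSS (initial)
RTT 1: cwnd = 2 MSS (slow start, doubled)
RTT 2: cwnd = 4 MSS (slow start, doubled)
RTT 3: cwnd = 8 MSS (slow start, doubled)
RTT 4: cwnd = 16 MSS (slow start, doubled)
RTT 5: cwnd = 17 MSS (congestion avoidance, +1)
RTT 6: cwnd = 18 MSS (congestion avoidance, +1)
RTT 7: cwnd = 19 MSS (congestion avoidance, +1)
RTT 8: cwnd = 20 MSS (congestion avoidance, +1)
RTT 9: cwnd = 21 MSS (congestion avoidance, +1)

21


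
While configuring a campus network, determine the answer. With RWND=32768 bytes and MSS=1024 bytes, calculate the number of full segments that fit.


Given: RWND = 32768 bytes, MSS = 1024 bytes
Full segments = floor(RWND / MSS)
Full segments = floor(32768 / 1024)
Full segments = floor(32.0) = 32

32


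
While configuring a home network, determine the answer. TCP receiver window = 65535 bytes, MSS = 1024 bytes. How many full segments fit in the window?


Given: RWND = 65535 bytes, MSS = 1024 bytes
Full segments = floor(RWND / MSS)
Full segments = floor(65535 / 1024)
Full segments = floor(63.999) = 63

63


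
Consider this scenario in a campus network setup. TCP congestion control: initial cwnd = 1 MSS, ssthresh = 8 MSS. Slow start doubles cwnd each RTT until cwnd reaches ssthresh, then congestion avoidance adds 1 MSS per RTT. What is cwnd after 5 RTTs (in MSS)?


RTT 0: cwnd = 1 MSS (initial)
RTT 1: cwnd = 2 MSS (slow start, doubled)
RTT 2: cwnd = 4 MSS (slow start, doubled)
RTT 3: cwnd = 8 MSS (slow start, doubled)
RTT 4: cwnd = 9 MSS (congestion avoidance, +1)
RTT 5: cwnd = 10 MSS (congestion avoidance, +1)

10


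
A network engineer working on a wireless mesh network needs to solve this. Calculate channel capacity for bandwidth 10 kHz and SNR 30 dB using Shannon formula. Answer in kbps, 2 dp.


Given: B = 10 kHz, SNR = 30 dB
SNR linear = 10^(30/10) = 1000
1 + SNR = 1001
log2(1001) = 9.9672262588
C = 10 * 1000 * 9.9672262588 = 99672.2626 bps
C = 99.672263 kbps -> 99.67 kbps (2 dp)

99.67


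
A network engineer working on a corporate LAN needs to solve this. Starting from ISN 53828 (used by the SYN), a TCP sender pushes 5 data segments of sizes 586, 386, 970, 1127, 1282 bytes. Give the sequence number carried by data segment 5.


The SYN occupies sequence number ISN = 53828, so the first data byte is ISN + 1 = 53829.
SEQ of data segment i = (ISN + 1) + sum of payload sizes of segments 1..i-1.
Segment 1: SEQ = 53829, payload = 586 bytes
Segment 2: SEQ = 54415, payload = 386 bytes
Segment 3: SEQ = 54801, payload = 970 bytes
Segment 4: SEQ = 55771, payload = 1127 bytes
Segment 5: SEQ = 56898, payload = 1282 bytes
SEQ of segment 5 = 53829 + 586 + 386 + 970 + 1127 = 56898

56898


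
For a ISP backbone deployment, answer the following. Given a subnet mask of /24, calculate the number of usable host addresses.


Given: subnet mask /24
Host bits = 32 - 24 = 8
Total addresses = 2^8 = 256
Usable hosts = 256 - 2 (network + broadcast) = 254

254


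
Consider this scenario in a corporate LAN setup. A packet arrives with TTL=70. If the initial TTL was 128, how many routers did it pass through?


Given: initial TTL = 128, received TTL = 70
Hops = initial TTL - received TTL
Hops = 128 - 70 = 58

58


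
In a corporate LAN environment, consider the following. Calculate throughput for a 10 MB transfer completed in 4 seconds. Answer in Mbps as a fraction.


Given: file = 10 MB, time = 4 s
File in Mb = 10 * 8 = 80 Mb
Throughput = 80 / 4 Mbps
Throughput = 20 Mbps

20


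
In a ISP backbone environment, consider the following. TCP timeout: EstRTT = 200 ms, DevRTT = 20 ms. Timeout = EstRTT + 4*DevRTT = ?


Given: EstRTT = 200 ms, DevRTT = 20 ms
Timeout = EstRTT + 4 * DevRTT
4 * DevRTT = 4 * 20 = 80
Timeout = 200 + 80 = 280 ms

280


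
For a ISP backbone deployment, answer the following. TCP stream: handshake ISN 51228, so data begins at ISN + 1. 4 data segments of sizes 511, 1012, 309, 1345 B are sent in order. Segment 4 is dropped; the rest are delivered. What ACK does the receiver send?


SYN uses sequence number 51228; first data byte = ISN + 1 = 51229.
Segment 1: SEQ = 51229, len = 511 B, covers [51229, 51739]
Segment 2: SEQ = 51740, len = 1012 B, covers [51740, 52751]
Segment 3: SEQ = 52752, len = 309 B, covers [52752, 53060]
Segment 4: SEQ = 53061, len = 1345 B, covers [53061, 54405] [LOST]
In-order data received: bytes [51229, 53060] (segments 1..3).
Segment 4 missing -> gap begins at byte 53061.
Cumulative ACK = next expected in-order byte = 51229 + 511 + 1012 + 309 = 53061

53061


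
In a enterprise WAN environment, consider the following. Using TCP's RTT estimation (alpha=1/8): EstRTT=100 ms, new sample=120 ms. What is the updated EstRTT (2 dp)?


Given: EstRTT = 100 ms, SampleRTT = 120 ms, alpha = 1/8
New EstRTT = (1 - alpha) * EstRTT + alpha * SampleRTT
(7/8) * 100 = 87.5
(1/8) * 120 = 15
New EstRTT = 87.5 + 15 = 102.5 ms -> 102.50 ms (2 dp)

102.50


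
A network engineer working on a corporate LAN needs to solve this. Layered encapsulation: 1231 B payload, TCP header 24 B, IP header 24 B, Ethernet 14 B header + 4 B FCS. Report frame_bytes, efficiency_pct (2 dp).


TCP segment = 1231 + 24 = 1255 B
IP packet = 1255 + 24 = 1279 B
Ethernet frame = 1279 + 14 + 4 = 1297 B
Efficiency = app / frame = 1231 / 1297 = 0.949113 = 94.9113% -> 94.91% (2 dp)

1297, 94.91


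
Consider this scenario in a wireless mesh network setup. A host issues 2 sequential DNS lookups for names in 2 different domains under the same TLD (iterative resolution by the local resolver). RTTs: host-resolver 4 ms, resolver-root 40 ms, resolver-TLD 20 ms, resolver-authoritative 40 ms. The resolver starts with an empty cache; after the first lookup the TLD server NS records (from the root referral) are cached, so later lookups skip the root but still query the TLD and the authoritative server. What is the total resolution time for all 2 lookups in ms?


Lookup 1 (cold cache): local + root + TLD + auth = 4 + 40 + 20 + 40 = 104 ms
Lookups 2..2 (TLD NS cached -> skip root; new domain -> still ask TLD and auth): local + TLD + auth = 4 + 20 + 40 = 64 ms each
Remaining 1 lookups: 1 * 64 = 64 ms
Total = 104 + 64 = 168 ms

168


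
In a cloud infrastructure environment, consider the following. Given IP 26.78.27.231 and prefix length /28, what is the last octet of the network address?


Given: IP = 26.78.27.231, prefix = /28
Subnet mask = 255.255.255.240
Last octet of IP: 231
Last octet of mask: 240
Network last octet = 231 AND 240 = 224

224


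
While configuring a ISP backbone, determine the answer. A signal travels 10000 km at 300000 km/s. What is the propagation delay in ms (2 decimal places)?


Given: distance = 10000 km, speed = 300000 km/s
Delay = distance / speed = 10000 / 300000 seconds
Delay in ms = 10000 * 1000 / 300000
Delay = 33.3333 ms
Rounded to 2 dp = 33.33 ms

33.33


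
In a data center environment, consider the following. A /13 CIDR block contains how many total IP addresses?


Given: CIDR prefix /13
Host bits = 32 - 13 = 19
Total addresses = 2^19 = 524288

524288


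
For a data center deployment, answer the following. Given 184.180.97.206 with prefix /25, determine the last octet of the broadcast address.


Given: IP = 184.180.97.206, prefix = /25
Host bits = 32 - 25 = 7
Network last octet = 206 AND mask = 128
Host part size = 2^7 - 1 = 127
Broadcast last octet = 128 OR 127 = 255

255


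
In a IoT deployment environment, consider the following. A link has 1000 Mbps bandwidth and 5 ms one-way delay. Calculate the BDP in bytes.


Given: bandwidth = 1000 Mbps, delay = 5 ms
BDP in bits = 1000 * 10^6 * 5 / 1000
BDP in bits = 5000000
BDP in bytes = 5000000 / 8 = 625000

625000


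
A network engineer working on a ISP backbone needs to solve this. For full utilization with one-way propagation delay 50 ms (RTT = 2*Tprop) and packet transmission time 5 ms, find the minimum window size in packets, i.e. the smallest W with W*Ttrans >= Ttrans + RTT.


Given: Ttrans = 5 ms, RTT = 100 ms (= 2 * Tprop, Tprop = 50 ms)
Time until first ACK returns = Ttrans + RTT = 5 + 100 = 105 ms
Need W * Ttrans >= Ttrans + RTT  ->  W >= (Ttrans + RTT) / Ttrans
(Ttrans + RTT) / Ttrans = 105 / 5 = 21
W_min = ceil(21) = 21

21


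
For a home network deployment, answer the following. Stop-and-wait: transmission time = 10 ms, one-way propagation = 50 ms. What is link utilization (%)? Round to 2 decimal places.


Given: Ttrans = 10 ms, Tprop = 50 ms
RTT = 2 * Tprop = 2 * 50 = 100 ms
U = Ttrans / (Ttrans + RTT)
U = 10 / (10 + 100)
U = 10 / 110 = 0.090909
U% = 9.09%

9.09


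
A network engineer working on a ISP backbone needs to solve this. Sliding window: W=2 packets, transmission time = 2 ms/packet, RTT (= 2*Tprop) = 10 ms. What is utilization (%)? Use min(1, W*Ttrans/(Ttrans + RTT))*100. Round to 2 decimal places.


Given: W = 2, Ttrans = 2 ms, RTT = 10 ms (= 2 * Tprop, Tprop = 5 ms)
Cycle time = Ttrans + RTT = 2 + 10 = 12 ms (first packet sent until its ACK returns)
W * Ttrans = 2 * 2 = 4 ms of sending per cycle
W * Ttrans / (Ttrans + RTT) = 4 / 12 = 0.333333
U = min(1, 0.333333) = 0.333333
U% = 33.33%

33.33


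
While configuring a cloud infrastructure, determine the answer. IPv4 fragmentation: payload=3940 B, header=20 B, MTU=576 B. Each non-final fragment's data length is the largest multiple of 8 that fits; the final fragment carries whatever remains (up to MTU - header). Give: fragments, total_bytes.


Max data per non-final fragment = floor((MTU - header)/8)*8 = floor((576 - 20)/8)*8 = floor(556/8)*8 = 552 B
Final fragment needs no 8-byte alignment: it can carry up to MTU - header = 556 B
Non-final fragments needed = ceil((payload - 556) / 552) = ceil(3384/552) = ceil(6.1304) = 7
Number of fragments = 7 + 1 = 8
Fragment sizes (data): 7 * 552 B + 76 B (last, 76 <= 556 OK)
Total bytes sent = payload + n_frags * header = 3940 + 8*20 = 3940 + 160 = 4100 B

8, 4100


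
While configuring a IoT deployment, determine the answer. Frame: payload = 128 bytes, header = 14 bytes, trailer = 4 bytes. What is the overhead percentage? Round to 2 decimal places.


Given: payload = 128 B, header = 14 B, trailer = 4 B
Overhead bytes = header + trailer = 14 + 4 = 18
Total frame = payload + overhead = 128 + 18 = 146
Overhead % = 18 / 146 * 100 = 12.3288% -> 12.33% (2 dp)

12.33


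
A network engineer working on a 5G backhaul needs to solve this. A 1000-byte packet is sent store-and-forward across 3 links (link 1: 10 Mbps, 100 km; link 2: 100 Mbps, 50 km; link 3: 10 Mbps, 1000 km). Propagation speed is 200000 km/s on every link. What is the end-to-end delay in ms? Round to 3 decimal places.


Packet = 1000 bytes = 8000 bits. Store-and-forward: sum (t_trans + t_prop) per link.
Link 1: t_trans = 8000/(10*10^6) s = 0.8000 ms; t_prop = 100/200000 s = 0.5000 ms; subtotal = 1.3000 ms
Link 2: t_trans = 8000/(100*10^6) s = 0.0800 ms; t_prop = 50/200000 s = 0.2500 ms; subtotal = 0.3300 ms
Link 3: t_trans = 8000/(10*10^6) s = 0.8000 ms; t_prop = 1000/200000 s = 5.0000 ms; subtotal = 5.8000 ms
End-to-end = 1.3000 + 0.3300 + 5.8000 = 7.4300 ms -> 7.430 ms (3 dp)

7.430


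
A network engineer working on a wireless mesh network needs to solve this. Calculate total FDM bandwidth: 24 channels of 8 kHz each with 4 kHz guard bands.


Given: 24 channels, 8 kHz each, guard = 4 kHz
Channel bandwidth = 24 * 8 = 192 kHz
Guard bands = 23 gaps * 4 kHz = 92 kHz
Total = 192 + 92 = 284 kHz

284


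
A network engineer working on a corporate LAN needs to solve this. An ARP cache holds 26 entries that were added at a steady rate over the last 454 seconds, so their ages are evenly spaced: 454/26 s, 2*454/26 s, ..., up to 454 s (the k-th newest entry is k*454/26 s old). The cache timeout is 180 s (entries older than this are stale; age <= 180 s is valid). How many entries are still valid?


Ages are k * 454/26 s for k = 1..26 (spacing = 17.4615 s).
Entry k is valid iff k * 454/26 <= 180 iff k <= 26 * 180 / 454 = 10.3084
n_valid = floor(10.3084) = 10
(n_stale = 26 - 10 = 16)

10


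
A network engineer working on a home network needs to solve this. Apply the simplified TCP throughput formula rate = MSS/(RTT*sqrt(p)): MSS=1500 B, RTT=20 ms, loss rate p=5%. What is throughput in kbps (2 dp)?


Given: MSS = 1500 bytes, RTT = 20 ms, loss = 5%
RTT in seconds = 20 / 1000 = 0.02
Loss rate = 5% = 0.05
sqrt(loss) = sqrt(0.05) = 0.223606797750
Throughput (bytes/s) = 1500 / (0.02 * 0.223606797750) = 335410.1966
Throughput (kbps) = 335410.1966 * 8 / 1000 = 2683.281573 -> 2683.28 kbps (2 dp)

2683.28


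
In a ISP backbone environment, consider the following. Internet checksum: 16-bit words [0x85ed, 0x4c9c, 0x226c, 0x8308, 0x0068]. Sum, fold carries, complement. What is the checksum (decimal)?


Given words: [0x85ed, 0x4c9c, 0x226c, 0x8308, 0x0068]
Step 1: Sum all words
Raw sum = 34285 + 19612 + 8812 + 33544 + 104 = 96357
Step 2: Fold carry: (30821 + 1) = 30822
One's complement = ~30822 & 0xFFFF = 34713

34713


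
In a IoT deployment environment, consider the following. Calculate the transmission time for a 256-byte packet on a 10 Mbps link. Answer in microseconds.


Given: packet = 256 bytes, bandwidth = 10 Mbps
Packet in bits = 256 * 8 = 2048 bits
Bandwidth = 10 * 10^6 = 10000000 bps
Time = 2048 / 10000000 seconds
Time in us = 2048 * 10^6 / 10000000 = 204.8

204.8


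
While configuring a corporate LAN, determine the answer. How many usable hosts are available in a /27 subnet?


Given: subnet mask /27
Host bits = 32 - 27 = 5
Total addresses = 2^5 = 32
Usable hosts = 32 - 2 (network + broadcast) = 30

30


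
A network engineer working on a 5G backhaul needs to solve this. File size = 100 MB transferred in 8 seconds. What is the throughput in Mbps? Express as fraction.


Given: file = 100 MB, time = 8 s
File in Mb = 100 * 8 = 800 Mb
Throughput = 800 / 8 Mbps
Throughput = 100 Mbps

100


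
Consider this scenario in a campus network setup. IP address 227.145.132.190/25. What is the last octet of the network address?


Given: IP = 227.145.132.190, prefix = /25
Subnet mask = 255.255.255.128
Last octet of IP: 190
Last octet of mask: 128
Network last octet = 190 AND 128 = 128

128


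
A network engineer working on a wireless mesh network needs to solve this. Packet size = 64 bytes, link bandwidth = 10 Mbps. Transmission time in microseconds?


Given: packet = 64 bytes, bandwidth = 10 Mbps
Packet in bits = 64 * 8 = 512 bits
Bandwidth = 10 * 10^6 = 10000000 bps
Time = 512 / 10000000 seconds
Time in us = 512 * 10^6 / 10000000 = 51.2

51.2


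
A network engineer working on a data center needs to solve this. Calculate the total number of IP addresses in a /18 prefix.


Given: CIDR prefix /18
Host bits = 32 - 18 = 14
Total addresses = 2^14 = 16384

16384


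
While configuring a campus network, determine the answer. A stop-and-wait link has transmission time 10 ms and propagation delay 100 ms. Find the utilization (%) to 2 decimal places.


Given: Ttrans = 10 ms, Tprop = 100 ms
RTT = 2 * Tprop = 2 * 100 = 200 ms
U = Ttrans / (Ttrans + RTT)
U = 10 / (10 + 200)
U = 10 / 210 = 0.047619
U% = 4.76%

4.76


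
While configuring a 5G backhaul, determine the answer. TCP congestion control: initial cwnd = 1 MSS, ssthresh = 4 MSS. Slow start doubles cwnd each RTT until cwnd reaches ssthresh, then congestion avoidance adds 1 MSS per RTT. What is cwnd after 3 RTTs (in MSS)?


RTT 0: cwnd = 1 MSS (initial)
RTT 1: cwnd = 2 MSS (slow start, doubled)
RTT 2: cwnd = 4 MSS (slow start, doubled)
RTT 3: cwnd = 5 MSS (congestion avoidance, +1)

5


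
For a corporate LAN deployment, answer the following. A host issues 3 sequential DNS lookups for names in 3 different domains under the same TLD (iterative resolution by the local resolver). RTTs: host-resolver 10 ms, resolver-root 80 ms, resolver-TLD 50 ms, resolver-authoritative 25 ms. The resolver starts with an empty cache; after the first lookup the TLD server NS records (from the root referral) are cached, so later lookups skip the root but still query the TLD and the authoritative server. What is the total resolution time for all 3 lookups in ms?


Lookup 1 (cold cache): local + root + TLD + auth = 10 + 80 + 50 + 25 = 165 ms
Lookups 2..3 (TLD NS cached -> skip root; new domain -> still ask TLD and auth): local + TLD + auth = 10 + 50 + 25 = 85 ms each
Remaining 2 lookups: 2 * 85 = 170 ms
Total = 165 + 170 = 335 ms

335


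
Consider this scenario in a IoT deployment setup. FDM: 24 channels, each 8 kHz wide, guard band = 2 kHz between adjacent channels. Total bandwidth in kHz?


Given: 24 channels, 8 kHz each, guard = 2 kHz
Channel bandwidth = 24 * 8 = 192 kHz
Guard bands = 23 gaps * 2 kHz = 46 kHz
Total = 192 + 46 = 238 kHz

238


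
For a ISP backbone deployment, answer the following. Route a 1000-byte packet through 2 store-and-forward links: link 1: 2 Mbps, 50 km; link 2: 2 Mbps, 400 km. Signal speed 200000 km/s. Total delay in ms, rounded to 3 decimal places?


Packet = 1000 bytes = 8000 bits. Store-and-forward: sum (t_trans + t_prop) per link.
Link 1: t_trans = 8000/(2*10^6) s = 4.0000 ms; t_prop = 50/200000 s = 0.2500 ms; subtotal = 4.2500 ms
Link 2: t_trans = 8000/(2*10^6) s = 4.0000 ms; t_prop = 400/200000 s = 2.0000 ms; subtotal = 6.0000 ms
End-to-end = 4.2500 + 6.0000 = 10.2500 ms -> 10.250 ms (3 dp)

10.250


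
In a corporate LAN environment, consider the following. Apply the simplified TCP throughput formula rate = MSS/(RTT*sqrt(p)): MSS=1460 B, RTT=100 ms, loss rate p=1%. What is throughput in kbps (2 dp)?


Given: MSS = 1460 bytes, RTT = 100 ms, loss = 1%
RTT in seconds = 100 / 1000 = 0.1
Loss rate = 1% = 0.01
sqrt(loss) = sqrt(0.01) = 0.1
Throughput (bytes/s) = 1460 / (0.1 * 0.1) = 146000.0000
Throughput (kbps) = 146000.0000 * 8 / 1000 = 1168.000000 -> 1168.00 kbps (2 dp)

1168.00


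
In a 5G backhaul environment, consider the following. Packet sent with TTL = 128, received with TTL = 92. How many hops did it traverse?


Given: initial TTL = 128, received TTL = 92
Hops = initial TTL - received TTL
Hops = 128 - 92 = 36

36


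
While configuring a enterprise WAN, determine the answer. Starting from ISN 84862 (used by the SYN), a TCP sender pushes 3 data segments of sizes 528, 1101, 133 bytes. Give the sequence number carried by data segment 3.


The SYN occupies sequence number ISN = 84862, so the first data byte is ISN + 1 = 84863.
SEQ of data segment i = (ISN + 1) + sum of payload sizes of segments 1..i-1.
Segment 1: SEQ = 84863, payload = 528 bytes
Segment 2: SEQ = 85391, payload = 1101 bytes
Segment 3: SEQ = 86492, payload = 133 bytes
SEQ of segment 3 = 84863 + 528 + 1101 = 86492

86492


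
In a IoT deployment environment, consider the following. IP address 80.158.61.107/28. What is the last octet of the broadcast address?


Given: IP = 80.158.61.107, prefix = /28
Host bits = 32 - 28 = 4
Network last octet = 107 AND mask = 96
Host part size = 2^4 - 1 = 15
Broadcast last octet = 96 OR 15 = 111

111


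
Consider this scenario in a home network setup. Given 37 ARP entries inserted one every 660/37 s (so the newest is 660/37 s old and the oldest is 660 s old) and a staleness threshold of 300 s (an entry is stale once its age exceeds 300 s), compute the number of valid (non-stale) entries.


Ages are k * 660/37 s for k = 1..37 (spacing = 17.8378 s).
Entry k is valid iff k * 660/37 <= 300 iff k <= 37 * 300 / 660 = 16.8182
n_valid = floor(16.8182) = 16
(n_stale = 37 - 16 = 21)

16


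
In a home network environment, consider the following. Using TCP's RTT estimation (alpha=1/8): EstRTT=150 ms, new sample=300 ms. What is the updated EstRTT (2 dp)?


Given: EstRTT = 150 ms, SampleRTT = 300 ms, alpha = 1/8
New EstRTT = (1 - alpha) * EstRTT + alpha * SampleRTT
(7/8) * 150 = 131.25
(1/8) * 300 = 37.5
New EstRTT = 131.25 + 37.5 = 168.75 ms -> 168.75 ms (2 dp)

168.75


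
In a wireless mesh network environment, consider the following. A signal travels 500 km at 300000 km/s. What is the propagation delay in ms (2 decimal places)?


Given: distance = 500 km, speed = 300000 km/s
Delay = distance / speed = 500 / 300000 seconds
Delay in ms = 500 * 1000 / 300000
Delay = 1.6667 ms
Rounded to 2 dp = 1.67 ms

1.67


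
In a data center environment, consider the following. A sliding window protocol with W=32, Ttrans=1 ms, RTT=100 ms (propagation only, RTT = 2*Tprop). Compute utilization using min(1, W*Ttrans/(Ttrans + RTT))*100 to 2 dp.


Given: W = 32, Ttrans = 1 ms, RTT = 100 ms (= 2 * Tprop, Tprop = 50 ms)
Cycle time = Ttrans + RTT = 1 + 100 = 101 ms (first packet sent until its ACK returns)
W * Ttrans = 32 * 1 = 32 ms of sending per cycle
W * Ttrans / (Ttrans + RTT) = 32 / 101 = 0.316832
U = min(1, 0.316832) = 0.316832
U% = 31.68%

31.68


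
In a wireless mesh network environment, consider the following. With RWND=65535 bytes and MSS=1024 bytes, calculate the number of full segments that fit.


Given: RWND = 65535 bytes, MSS = 1024 bytes
Full segments = floor(RWND / MSS)
Full segments = floor(65535 / 1024)
Full segments = floor(63.999) = 63

63


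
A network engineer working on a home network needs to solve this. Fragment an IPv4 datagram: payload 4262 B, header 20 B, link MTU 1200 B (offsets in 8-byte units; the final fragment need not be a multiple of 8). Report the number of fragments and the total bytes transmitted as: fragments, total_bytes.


Max data per non-final fragment = floor((MTU - header)/8)*8 = floor((1200 - 20)/8)*8 = floor(1180/8)*8 = 1176 B
Final fragment needs no 8-byte alignment: it can carry up to MTU - header = 1180 B
Non-final fragments needed = ceil((payload - 1180) / 1176) = ceil(3082/1176) = ceil(2.6207) = 3
Number of fragments = 3 + 1 = 4
Fragment sizes (data): 3 * 1176 B + 734 B (last, 734 <= 1180 OK)
Total bytes sent = payload + n_frags * header = 4262 + 4*20 = 4262 + 80 = 4342 B

4, 4342


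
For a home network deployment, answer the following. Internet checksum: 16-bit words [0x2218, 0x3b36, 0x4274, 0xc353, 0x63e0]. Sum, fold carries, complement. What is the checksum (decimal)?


Given words: [0x2218, 0x3b36, 0x4274, 0xc353, 0x63e0]
Step 1: Sum all words
Raw sum = 8728 + 15158 + 17012 + 50003 + 25568 = 116469
Step 2: Fold carry: (50933 + 1) = 50934
One's complement = ~50934 & 0xFFFF = 14601

14601


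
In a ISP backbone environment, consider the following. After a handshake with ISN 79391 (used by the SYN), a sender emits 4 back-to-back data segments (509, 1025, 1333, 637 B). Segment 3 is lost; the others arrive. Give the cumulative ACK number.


SYN uses sequence number 79391; first data byte = ISN + 1 = 79392.
Segment 1: SEQ = 79392, len = 509 B, covers [79392, 79900]
Segment 2: SEQ = 79901, len = 1025 B, covers [79901, 80925]
Segment 3: SEQ = 80926, len = 1333 B, covers [80926, 82258] [LOST]
Segment 4: SEQ = 82259, len = 637 B, covers [82259, 82895]
In-order data received: bytes [79392, 80925] (segments 1..2).
Segment 3 missing -> gap begins at byte 80926; later segments buffered out of order.
Cumulative ACK = next expected in-order byte = 79392 + 509 + 1025 = 80926

80926


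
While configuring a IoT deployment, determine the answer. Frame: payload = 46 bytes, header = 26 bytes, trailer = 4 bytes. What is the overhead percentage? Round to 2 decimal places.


Given: payload = 46 B, header = 26 B, trailer = 4 B
Overhead bytes = header + trailer = 26 + 4 = 30
Total frame = payload + overhead = 46 + 30 = 76
Overhead % = 30 / 76 * 100 = 39.4737% -> 39.47% (2 dp)

39.47


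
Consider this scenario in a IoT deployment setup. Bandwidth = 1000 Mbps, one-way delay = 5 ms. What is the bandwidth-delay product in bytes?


Given: bandwidth = 1000 Mbps, delay = 5 ms
BDP in bits = 1000 * 10^6 * 5 / 1000
BDP in bits = 5000000
BDP in bytes = 5000000 / 8 = 625000

625000


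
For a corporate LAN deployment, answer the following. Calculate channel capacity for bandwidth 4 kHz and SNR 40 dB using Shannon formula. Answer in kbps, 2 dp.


Given: B = 4 kHz, SNR = 40 dB
SNR linear = 10^(40/10) = 10000
1 + SNR = 10001
log2(10001) = 13.2878566418
C = 4 * 1000 * 13.2878566418 = 53151.4266 bps
C = 53.151427 kbps -> 53.15 kbps (2 dp)

53.15


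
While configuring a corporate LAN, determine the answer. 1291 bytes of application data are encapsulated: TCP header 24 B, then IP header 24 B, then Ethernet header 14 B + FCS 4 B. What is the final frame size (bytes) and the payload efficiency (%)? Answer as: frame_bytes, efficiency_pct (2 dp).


TCP segment = 1291 + 24 = 1315 B
IP packet = 1315 + 24 = 1339 B
Ethernet frame = 1339 + 14 + 4 = 1357 B
Efficiency = app / frame = 1291 / 1357 = 0.951363 = 95.1363% -> 95.14% (2 dp)

1357, 95.14


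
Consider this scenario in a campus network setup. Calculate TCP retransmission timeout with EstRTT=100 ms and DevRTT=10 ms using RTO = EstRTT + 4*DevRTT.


Given: EstRTT = 100 ms, DevRTT = 10 ms
Timeout = EstRTT + 4 * DevRTT
4 * DevRTT = 4 * 10 = 40
Timeout = 100 + 40 = 140 ms

140


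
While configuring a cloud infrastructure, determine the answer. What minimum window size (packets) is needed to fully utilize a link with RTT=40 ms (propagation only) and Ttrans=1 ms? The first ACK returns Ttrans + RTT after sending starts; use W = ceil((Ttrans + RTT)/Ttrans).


Given: Ttrans = 1 ms, RTT = 40 ms (= 2 * Tprop, Tprop = 20 ms)
Time until first ACK returns = Ttrans + RTT = 1 + 40 = 41 ms
Need W * Ttrans >= Ttrans + RTT  ->  W >= (Ttrans + RTT) / Ttrans
(Ttrans + RTT) / Ttrans = 41 / 1 = 41
W_min = ceil(41) = 41

41


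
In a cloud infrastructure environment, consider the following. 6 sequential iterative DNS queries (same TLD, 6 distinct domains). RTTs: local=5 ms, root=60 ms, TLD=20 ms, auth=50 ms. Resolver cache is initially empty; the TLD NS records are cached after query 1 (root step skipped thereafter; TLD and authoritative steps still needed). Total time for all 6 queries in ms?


Lookup 1 (cold cache): local + root + TLD + auth = 5 + 60 + 20 + 50 = 135 ms
Lookups 2..6 (TLD NS cached -> skip root; new domain -> still ask TLD and auth): local + TLD + auth = 5 + 20 + 50 = 75 ms each
Remaining 5 lookups: 5 * 75 = 375 ms
Total = 135 + 375 = 510 ms

510


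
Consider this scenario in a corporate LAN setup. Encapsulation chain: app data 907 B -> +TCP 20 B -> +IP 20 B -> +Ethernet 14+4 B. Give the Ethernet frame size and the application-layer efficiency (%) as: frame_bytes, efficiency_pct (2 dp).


TCP segment = 907 + 20 = 927 B
IP packet = 927 + 20 = 947 B
Ethernet frame = 947 + 14 + 4 = 965 B
Efficiency = app / frame = 907 / 965 = 0.939896 = 93.9896% -> 93.99% (2 dp)

965, 93.99


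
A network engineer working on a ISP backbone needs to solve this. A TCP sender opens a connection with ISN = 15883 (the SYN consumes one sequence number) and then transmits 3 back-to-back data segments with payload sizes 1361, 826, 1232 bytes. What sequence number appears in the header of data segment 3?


The SYN occupies sequence number ISN = 15883, so the first data byte is ISN + 1 = 15884.
SEQ of data segment i = (ISN + 1) + sum of payload sizes of segments 1..i-1.
Segment 1: SEQ = 15884, payload = 1361 bytes
Segment 2: SEQ = 17245, payload = 826 bytes
Segment 3: SEQ = 18071, payload = 1232 bytes
SEQ of segment 3 = 15884 + 1361 + 826 = 18071

18071
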